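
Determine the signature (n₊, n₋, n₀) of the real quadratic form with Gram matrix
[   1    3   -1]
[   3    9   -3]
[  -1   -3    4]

Answer: (2, 0, 1)

Derivation:
step 0: pivot 1 → sign +
step 1: pivot 3 → sign +
step 2: row/col 2 already zero → sign 0
signature = (2, 0, 1)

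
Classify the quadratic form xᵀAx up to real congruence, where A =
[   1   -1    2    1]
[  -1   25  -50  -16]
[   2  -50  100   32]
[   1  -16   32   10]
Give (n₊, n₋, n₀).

step 0: pivot 1 → sign +
step 1: pivot 24 → sign +
step 2: pivot -3/8 → sign −
step 3: row/col 3 already zero → sign 0
signature = (2, 1, 1)

Answer: (2, 1, 1)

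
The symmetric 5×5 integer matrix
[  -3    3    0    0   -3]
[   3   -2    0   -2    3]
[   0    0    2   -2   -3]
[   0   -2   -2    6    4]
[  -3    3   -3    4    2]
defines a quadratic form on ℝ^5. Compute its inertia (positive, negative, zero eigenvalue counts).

Answer: (3, 2, 0)

Derivation:
step 0: pivot -3 → sign −
step 1: pivot 1 → sign +
step 2: pivot 2 → sign +
step 3: pivot 1/2 → sign +
step 4: pivot -2 → sign −
signature = (3, 2, 0)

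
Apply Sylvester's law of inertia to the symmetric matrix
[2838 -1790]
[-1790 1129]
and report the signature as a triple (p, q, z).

step 0: pivot 2838 → sign +
step 1: pivot 1/1419 → sign +
signature = (2, 0, 0)

Answer: (2, 0, 0)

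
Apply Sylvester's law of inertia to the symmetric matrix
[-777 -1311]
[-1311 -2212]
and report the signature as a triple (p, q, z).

Answer: (0, 2, 0)

Derivation:
step 0: pivot -777 → sign −
step 1: pivot -1/259 → sign −
signature = (0, 2, 0)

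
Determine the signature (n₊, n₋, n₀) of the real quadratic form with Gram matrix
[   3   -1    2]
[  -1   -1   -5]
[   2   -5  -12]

Answer: (2, 1, 0)

Derivation:
step 0: pivot 3 → sign +
step 1: pivot -4/3 → sign −
step 2: pivot 3/4 → sign +
signature = (2, 1, 0)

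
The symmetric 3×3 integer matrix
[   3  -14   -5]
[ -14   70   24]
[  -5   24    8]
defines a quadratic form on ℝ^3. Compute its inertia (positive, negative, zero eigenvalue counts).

Answer: (2, 1, 0)

Derivation:
step 0: pivot 3 → sign +
step 1: pivot 14/3 → sign +
step 2: pivot -3/7 → sign −
signature = (2, 1, 0)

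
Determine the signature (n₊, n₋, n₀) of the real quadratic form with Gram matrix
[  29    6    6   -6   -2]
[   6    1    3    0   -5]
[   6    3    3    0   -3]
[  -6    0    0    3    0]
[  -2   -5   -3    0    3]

step 0: pivot 29 → sign +
step 1: pivot -7/29 → sign −
step 2: pivot 102/7 → sign +
step 3: pivot 15/17 → sign +
step 4: pivot -6/5 → sign −
signature = (3, 2, 0)

Answer: (3, 2, 0)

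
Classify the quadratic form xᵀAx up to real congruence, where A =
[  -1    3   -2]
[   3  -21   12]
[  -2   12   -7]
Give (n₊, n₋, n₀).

step 0: pivot -1 → sign −
step 1: pivot -12 → sign −
step 2: row/col 2 already zero → sign 0
signature = (0, 2, 1)

Answer: (0, 2, 1)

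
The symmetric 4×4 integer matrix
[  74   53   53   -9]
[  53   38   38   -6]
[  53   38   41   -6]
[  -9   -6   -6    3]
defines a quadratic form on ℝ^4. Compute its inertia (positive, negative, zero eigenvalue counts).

step 0: pivot 74 → sign +
step 1: pivot 3/74 → sign +
step 2: pivot 3 → sign +
step 3: pivot -3 → sign −
signature = (3, 1, 0)

Answer: (3, 1, 0)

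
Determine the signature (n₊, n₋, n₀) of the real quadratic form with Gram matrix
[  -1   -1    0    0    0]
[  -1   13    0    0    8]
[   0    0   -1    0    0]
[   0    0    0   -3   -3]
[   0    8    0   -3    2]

step 0: pivot -1 → sign −
step 1: pivot 14 → sign +
step 2: pivot -1 → sign −
step 3: pivot -3 → sign −
step 4: pivot 3/7 → sign +
signature = (2, 3, 0)

Answer: (2, 3, 0)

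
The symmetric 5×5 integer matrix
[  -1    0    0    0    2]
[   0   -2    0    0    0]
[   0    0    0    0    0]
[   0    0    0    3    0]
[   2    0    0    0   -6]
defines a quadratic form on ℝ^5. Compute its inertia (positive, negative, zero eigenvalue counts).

Answer: (1, 3, 1)

Derivation:
step 0: pivot -1 → sign −
step 1: pivot -2 → sign −
step 2: pivot 3 → sign +
step 3: pivot -2 → sign −
step 4: row/col 4 already zero → sign 0
signature = (1, 3, 1)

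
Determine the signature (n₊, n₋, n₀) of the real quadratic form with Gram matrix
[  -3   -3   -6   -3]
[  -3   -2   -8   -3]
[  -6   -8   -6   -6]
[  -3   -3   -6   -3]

Answer: (2, 1, 1)

Derivation:
step 0: pivot -3 → sign −
step 1: pivot 1 → sign +
step 2: pivot 2 → sign +
step 3: row/col 3 already zero → sign 0
signature = (2, 1, 1)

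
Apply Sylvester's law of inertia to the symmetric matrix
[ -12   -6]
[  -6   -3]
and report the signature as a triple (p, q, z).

Answer: (0, 1, 1)

Derivation:
step 0: pivot -12 → sign −
step 1: row/col 1 already zero → sign 0
signature = (0, 1, 1)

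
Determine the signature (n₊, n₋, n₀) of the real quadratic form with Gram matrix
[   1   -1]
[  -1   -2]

step 0: pivot 1 → sign +
step 1: pivot -3 → sign −
signature = (1, 1, 0)

Answer: (1, 1, 0)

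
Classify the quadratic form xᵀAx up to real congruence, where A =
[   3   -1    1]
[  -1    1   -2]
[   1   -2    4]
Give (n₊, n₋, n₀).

Answer: (2, 1, 0)

Derivation:
step 0: pivot 3 → sign +
step 1: pivot 2/3 → sign +
step 2: pivot -1/2 → sign −
signature = (2, 1, 0)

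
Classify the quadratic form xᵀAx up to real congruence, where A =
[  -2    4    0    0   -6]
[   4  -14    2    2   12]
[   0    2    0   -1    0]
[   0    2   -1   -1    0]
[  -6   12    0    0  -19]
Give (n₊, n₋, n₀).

Answer: (1, 4, 0)

Derivation:
step 0: pivot -2 → sign −
step 1: pivot -6 → sign −
step 2: pivot 2/3 → sign +
step 3: pivot -1/2 → sign −
step 4: pivot -1 → sign −
signature = (1, 4, 0)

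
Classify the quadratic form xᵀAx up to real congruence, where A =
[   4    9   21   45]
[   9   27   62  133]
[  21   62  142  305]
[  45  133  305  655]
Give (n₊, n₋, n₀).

step 0: pivot 4 → sign +
step 1: pivot 27/4 → sign +
step 2: pivot -13/27 → sign −
step 3: pivot 3/13 → sign +
signature = (3, 1, 0)

Answer: (3, 1, 0)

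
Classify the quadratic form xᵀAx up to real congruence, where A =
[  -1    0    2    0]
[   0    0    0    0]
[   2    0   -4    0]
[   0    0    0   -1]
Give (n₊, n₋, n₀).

step 0: pivot -1 → sign −
step 1: pivot -1 → sign −
step 2: row/col 2 already zero → sign 0
step 3: row/col 3 already zero → sign 0
signature = (0, 2, 2)

Answer: (0, 2, 2)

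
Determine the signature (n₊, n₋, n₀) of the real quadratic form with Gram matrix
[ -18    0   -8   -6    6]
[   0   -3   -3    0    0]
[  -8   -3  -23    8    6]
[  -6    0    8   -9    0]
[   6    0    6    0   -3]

step 0: pivot -18 → sign −
step 1: pivot -3 → sign −
step 2: pivot -148/9 → sign −
step 3: pivot -3/37 → sign −
step 4: row/col 4 already zero → sign 0
signature = (0, 4, 1)

Answer: (0, 4, 1)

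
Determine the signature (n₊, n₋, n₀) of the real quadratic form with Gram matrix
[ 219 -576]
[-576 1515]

Answer: (2, 0, 0)

Derivation:
step 0: pivot 219 → sign +
step 1: pivot 3/73 → sign +
signature = (2, 0, 0)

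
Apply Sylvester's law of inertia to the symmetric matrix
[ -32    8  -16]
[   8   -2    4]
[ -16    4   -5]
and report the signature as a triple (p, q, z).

Answer: (1, 1, 1)

Derivation:
step 0: pivot -32 → sign −
step 1: pivot 3 → sign +
step 2: row/col 2 already zero → sign 0
signature = (1, 1, 1)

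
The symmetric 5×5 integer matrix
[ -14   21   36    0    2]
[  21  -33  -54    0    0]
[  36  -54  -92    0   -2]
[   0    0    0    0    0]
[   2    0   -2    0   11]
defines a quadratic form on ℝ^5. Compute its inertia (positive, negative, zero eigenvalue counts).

Answer: (1, 2, 2)

Derivation:
step 0: pivot -14 → sign −
step 1: pivot -3/2 → sign −
step 2: pivot 4/7 → sign +
step 3: row/col 3 already zero → sign 0
step 4: row/col 4 already zero → sign 0
signature = (1, 2, 2)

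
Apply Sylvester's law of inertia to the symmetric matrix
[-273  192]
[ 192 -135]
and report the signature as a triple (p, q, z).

step 0: pivot -273 → sign −
step 1: pivot 3/91 → sign +
signature = (1, 1, 0)

Answer: (1, 1, 0)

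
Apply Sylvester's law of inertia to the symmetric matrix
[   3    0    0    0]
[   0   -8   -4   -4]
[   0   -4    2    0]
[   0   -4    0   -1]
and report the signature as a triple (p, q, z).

step 0: pivot 3 → sign +
step 1: pivot -8 → sign −
step 2: pivot 4 → sign +
step 3: row/col 3 already zero → sign 0
signature = (2, 1, 1)

Answer: (2, 1, 1)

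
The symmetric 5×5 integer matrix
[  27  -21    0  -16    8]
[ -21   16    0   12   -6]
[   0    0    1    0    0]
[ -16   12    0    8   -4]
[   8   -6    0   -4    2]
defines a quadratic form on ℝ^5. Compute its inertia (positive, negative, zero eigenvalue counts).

Answer: (2, 2, 1)

Derivation:
step 0: pivot 27 → sign +
step 1: pivot -1/3 → sign −
step 2: pivot 1 → sign +
step 3: pivot -8/9 → sign −
step 4: row/col 4 already zero → sign 0
signature = (2, 2, 1)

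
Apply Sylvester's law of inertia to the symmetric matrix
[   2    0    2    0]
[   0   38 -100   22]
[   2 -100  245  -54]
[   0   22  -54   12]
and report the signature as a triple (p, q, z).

Answer: (3, 1, 0)

Derivation:
step 0: pivot 2 → sign +
step 1: pivot 38 → sign +
step 2: pivot -383/19 → sign −
step 3: pivot 6/383 → sign +
signature = (3, 1, 0)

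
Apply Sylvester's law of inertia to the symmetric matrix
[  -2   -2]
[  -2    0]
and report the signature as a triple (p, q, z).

step 0: pivot -2 → sign −
step 1: pivot 2 → sign +
signature = (1, 1, 0)

Answer: (1, 1, 0)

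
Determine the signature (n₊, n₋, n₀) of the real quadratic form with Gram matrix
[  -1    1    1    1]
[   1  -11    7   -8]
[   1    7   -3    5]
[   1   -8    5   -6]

step 0: pivot -1 → sign −
step 1: pivot -10 → sign −
step 2: pivot 22/5 → sign +
step 3: pivot -3/22 → sign −
signature = (1, 3, 0)

Answer: (1, 3, 0)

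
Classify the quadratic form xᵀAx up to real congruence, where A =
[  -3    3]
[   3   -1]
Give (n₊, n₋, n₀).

Answer: (1, 1, 0)

Derivation:
step 0: pivot -3 → sign −
step 1: pivot 2 → sign +
signature = (1, 1, 0)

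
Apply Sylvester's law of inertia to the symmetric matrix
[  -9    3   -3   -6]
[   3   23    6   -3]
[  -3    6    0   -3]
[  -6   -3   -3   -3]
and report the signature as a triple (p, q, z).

step 0: pivot -9 → sign −
step 1: pivot 24 → sign +
step 2: pivot -1/24 → sign −
step 3: row/col 3 already zero → sign 0
signature = (1, 2, 1)

Answer: (1, 2, 1)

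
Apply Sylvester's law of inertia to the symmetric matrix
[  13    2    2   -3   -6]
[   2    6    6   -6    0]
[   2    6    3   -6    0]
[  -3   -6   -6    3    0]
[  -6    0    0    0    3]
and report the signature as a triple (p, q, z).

Answer: (3, 2, 0)

Derivation:
step 0: pivot 13 → sign +
step 1: pivot 74/13 → sign +
step 2: pivot -3 → sign −
step 3: pivot -114/37 → sign −
step 4: pivot 3/19 → sign +
signature = (3, 2, 0)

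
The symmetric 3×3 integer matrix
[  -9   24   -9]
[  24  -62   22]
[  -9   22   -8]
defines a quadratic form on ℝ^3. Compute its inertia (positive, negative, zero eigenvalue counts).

Answer: (1, 2, 0)

Derivation:
step 0: pivot -9 → sign −
step 1: pivot 2 → sign +
step 2: pivot -1 → sign −
signature = (1, 2, 0)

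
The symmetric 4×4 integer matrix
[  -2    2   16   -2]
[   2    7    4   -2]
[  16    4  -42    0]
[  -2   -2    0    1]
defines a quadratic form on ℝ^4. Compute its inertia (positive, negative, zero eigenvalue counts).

Answer: (3, 1, 0)

Derivation:
step 0: pivot -2 → sign −
step 1: pivot 9 → sign +
step 2: pivot 374/9 → sign +
step 3: pivot 1/187 → sign +
signature = (3, 1, 0)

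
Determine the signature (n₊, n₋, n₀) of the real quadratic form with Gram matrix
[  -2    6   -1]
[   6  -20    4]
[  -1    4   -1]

Answer: (0, 2, 1)

Derivation:
step 0: pivot -2 → sign −
step 1: pivot -2 → sign −
step 2: row/col 2 already zero → sign 0
signature = (0, 2, 1)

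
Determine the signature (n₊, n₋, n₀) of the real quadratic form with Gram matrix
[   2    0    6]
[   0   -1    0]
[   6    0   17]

step 0: pivot 2 → sign +
step 1: pivot -1 → sign −
step 2: pivot -1 → sign −
signature = (1, 2, 0)

Answer: (1, 2, 0)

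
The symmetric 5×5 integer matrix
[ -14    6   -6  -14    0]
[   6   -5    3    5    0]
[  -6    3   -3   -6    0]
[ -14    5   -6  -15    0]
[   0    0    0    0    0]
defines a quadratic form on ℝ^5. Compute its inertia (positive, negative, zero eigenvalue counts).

step 0: pivot -14 → sign −
step 1: pivot -17/7 → sign −
step 2: pivot -6/17 → sign −
step 3: pivot -1/2 → sign −
step 4: row/col 4 already zero → sign 0
signature = (0, 4, 1)

Answer: (0, 4, 1)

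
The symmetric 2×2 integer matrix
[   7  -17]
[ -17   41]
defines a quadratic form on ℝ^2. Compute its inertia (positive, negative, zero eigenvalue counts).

step 0: pivot 7 → sign +
step 1: pivot -2/7 → sign −
signature = (1, 1, 0)

Answer: (1, 1, 0)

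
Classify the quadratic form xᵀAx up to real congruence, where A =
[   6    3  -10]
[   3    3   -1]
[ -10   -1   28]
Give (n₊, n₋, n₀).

Answer: (3, 0, 0)

Derivation:
step 0: pivot 6 → sign +
step 1: pivot 3/2 → sign +
step 2: pivot 2/3 → sign +
signature = (3, 0, 0)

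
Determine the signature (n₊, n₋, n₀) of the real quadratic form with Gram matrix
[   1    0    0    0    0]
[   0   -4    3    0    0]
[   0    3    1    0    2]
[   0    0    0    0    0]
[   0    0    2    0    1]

Answer: (2, 2, 1)

Derivation:
step 0: pivot 1 → sign +
step 1: pivot -4 → sign −
step 2: pivot 13/4 → sign +
step 3: pivot -3/13 → sign −
step 4: row/col 4 already zero → sign 0
signature = (2, 2, 1)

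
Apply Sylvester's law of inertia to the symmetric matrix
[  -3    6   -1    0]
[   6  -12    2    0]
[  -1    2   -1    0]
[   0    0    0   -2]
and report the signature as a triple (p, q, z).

step 0: pivot -3 → sign −
step 1: pivot -2/3 → sign −
step 2: pivot -2 → sign −
step 3: row/col 3 already zero → sign 0
signature = (0, 3, 1)

Answer: (0, 3, 1)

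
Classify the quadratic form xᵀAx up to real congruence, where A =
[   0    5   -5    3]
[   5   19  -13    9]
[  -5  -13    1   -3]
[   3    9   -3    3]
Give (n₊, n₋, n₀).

Answer: (1, 2, 1)

Derivation:
step 0: pivot 19 → sign +
step 1: pivot -25/19 → sign −
step 2: pivot -6 → sign −
step 3: row/col 3 already zero → sign 0
signature = (1, 2, 1)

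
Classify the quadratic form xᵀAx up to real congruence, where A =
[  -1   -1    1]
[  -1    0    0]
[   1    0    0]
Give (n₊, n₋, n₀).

step 0: pivot -1 → sign −
step 1: pivot 1 → sign +
step 2: row/col 2 already zero → sign 0
signature = (1, 1, 1)

Answer: (1, 1, 1)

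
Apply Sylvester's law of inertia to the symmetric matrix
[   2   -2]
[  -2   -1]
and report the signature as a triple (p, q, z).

step 0: pivot 2 → sign +
step 1: pivot -3 → sign −
signature = (1, 1, 0)

Answer: (1, 1, 0)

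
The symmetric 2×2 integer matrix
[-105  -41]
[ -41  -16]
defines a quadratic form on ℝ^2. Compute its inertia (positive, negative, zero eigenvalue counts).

step 0: pivot -105 → sign −
step 1: pivot 1/105 → sign +
signature = (1, 1, 0)

Answer: (1, 1, 0)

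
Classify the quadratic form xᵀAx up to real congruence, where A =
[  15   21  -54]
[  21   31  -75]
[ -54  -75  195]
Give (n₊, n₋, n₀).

Answer: (3, 0, 0)

Derivation:
step 0: pivot 15 → sign +
step 1: pivot 8/5 → sign +
step 2: pivot 3/8 → sign +
signature = (3, 0, 0)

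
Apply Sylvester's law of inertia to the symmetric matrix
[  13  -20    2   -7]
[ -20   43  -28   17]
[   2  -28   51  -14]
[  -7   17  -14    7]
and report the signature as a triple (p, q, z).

Answer: (3, 1, 0)

Derivation:
step 0: pivot 13 → sign +
step 1: pivot 159/13 → sign +
step 2: pivot -5/53 → sign −
step 3: pivot 3/5 → sign +
signature = (3, 1, 0)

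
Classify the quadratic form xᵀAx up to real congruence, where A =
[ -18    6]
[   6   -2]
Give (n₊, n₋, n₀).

step 0: pivot -18 → sign −
step 1: row/col 1 already zero → sign 0
signature = (0, 1, 1)

Answer: (0, 1, 1)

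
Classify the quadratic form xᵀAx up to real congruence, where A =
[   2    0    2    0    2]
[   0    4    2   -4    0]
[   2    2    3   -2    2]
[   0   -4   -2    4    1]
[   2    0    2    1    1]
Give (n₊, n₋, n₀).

step 0: pivot 2 → sign +
step 1: pivot 4 → sign +
step 2: pivot -1 → sign −
step 3: pivot 1 → sign +
step 4: row/col 4 already zero → sign 0
signature = (3, 1, 1)

Answer: (3, 1, 1)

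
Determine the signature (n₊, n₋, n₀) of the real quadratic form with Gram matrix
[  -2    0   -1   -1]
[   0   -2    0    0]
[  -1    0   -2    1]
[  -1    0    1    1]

step 0: pivot -2 → sign −
step 1: pivot -2 → sign −
step 2: pivot -3/2 → sign −
step 3: pivot 3 → sign +
signature = (1, 3, 0)

Answer: (1, 3, 0)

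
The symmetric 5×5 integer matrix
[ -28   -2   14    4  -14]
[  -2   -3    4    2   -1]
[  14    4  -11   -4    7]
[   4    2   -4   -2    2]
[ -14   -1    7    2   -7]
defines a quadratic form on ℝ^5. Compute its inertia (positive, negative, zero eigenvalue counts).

step 0: pivot -28 → sign −
step 1: pivot -20/7 → sign −
step 2: pivot -17/20 → sign −
step 3: pivot -6/17 → sign −
step 4: row/col 4 already zero → sign 0
signature = (0, 4, 1)

Answer: (0, 4, 1)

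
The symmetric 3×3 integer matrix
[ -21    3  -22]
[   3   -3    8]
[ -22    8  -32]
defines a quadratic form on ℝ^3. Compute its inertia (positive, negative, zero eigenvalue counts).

step 0: pivot -21 → sign −
step 1: pivot -18/7 → sign −
step 2: pivot 2/9 → sign +
signature = (1, 2, 0)

Answer: (1, 2, 0)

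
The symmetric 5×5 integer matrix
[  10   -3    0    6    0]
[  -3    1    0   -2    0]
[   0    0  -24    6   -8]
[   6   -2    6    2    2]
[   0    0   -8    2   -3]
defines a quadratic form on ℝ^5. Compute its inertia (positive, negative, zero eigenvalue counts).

step 0: pivot 10 → sign +
step 1: pivot 1/10 → sign +
step 2: pivot -24 → sign −
step 3: pivot -1/2 → sign −
step 4: pivot -1/3 → sign −
signature = (2, 3, 0)

Answer: (2, 3, 0)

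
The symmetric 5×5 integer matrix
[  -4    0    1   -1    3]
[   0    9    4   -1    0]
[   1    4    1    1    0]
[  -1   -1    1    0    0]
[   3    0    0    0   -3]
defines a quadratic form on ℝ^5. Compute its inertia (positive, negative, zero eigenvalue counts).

step 0: pivot -4 → sign −
step 1: pivot 9 → sign +
step 2: pivot -19/36 → sign −
step 3: pivot 54/19 → sign +
step 4: row/col 4 already zero → sign 0
signature = (2, 2, 1)

Answer: (2, 2, 1)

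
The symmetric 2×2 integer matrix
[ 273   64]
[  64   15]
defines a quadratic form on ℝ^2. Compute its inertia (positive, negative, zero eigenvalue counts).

Answer: (1, 1, 0)

Derivation:
step 0: pivot 273 → sign +
step 1: pivot -1/273 → sign −
signature = (1, 1, 0)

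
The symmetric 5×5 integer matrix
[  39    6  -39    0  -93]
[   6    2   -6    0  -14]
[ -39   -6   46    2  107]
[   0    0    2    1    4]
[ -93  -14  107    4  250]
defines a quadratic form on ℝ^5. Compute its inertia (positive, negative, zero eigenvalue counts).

Answer: (5, 0, 0)

Derivation:
step 0: pivot 39 → sign +
step 1: pivot 14/13 → sign +
step 2: pivot 7 → sign +
step 3: pivot 3/7 → sign +
step 4: pivot 1/7 → sign +
signature = (5, 0, 0)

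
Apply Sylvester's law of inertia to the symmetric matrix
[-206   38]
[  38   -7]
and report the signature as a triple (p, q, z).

Answer: (1, 1, 0)

Derivation:
step 0: pivot -206 → sign −
step 1: pivot 1/103 → sign +
signature = (1, 1, 0)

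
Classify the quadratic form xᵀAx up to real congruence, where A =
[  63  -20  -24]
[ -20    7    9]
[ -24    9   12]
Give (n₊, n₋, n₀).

Answer: (2, 1, 0)

Derivation:
step 0: pivot 63 → sign +
step 1: pivot 41/63 → sign +
step 2: pivot -3/41 → sign −
signature = (2, 1, 0)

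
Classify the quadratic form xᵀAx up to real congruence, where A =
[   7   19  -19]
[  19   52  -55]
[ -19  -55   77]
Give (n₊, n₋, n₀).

Answer: (2, 1, 0)

Derivation:
step 0: pivot 7 → sign +
step 1: pivot 3/7 → sign +
step 2: pivot -2 → sign −
signature = (2, 1, 0)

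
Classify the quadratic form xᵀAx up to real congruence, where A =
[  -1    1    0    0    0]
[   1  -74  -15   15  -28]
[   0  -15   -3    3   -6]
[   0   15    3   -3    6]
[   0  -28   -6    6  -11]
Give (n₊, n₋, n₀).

Answer: (1, 3, 1)

Derivation:
step 0: pivot -1 → sign −
step 1: pivot -73 → sign −
step 2: pivot 6/73 → sign +
step 3: pivot -1 → sign −
step 4: row/col 4 already zero → sign 0
signature = (1, 3, 1)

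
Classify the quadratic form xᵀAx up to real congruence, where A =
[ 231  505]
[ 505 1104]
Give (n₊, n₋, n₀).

step 0: pivot 231 → sign +
step 1: pivot -1/231 → sign −
signature = (1, 1, 0)

Answer: (1, 1, 0)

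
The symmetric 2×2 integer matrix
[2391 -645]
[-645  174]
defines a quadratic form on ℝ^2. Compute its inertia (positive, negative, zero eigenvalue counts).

step 0: pivot 2391 → sign +
step 1: pivot 3/797 → sign +
signature = (2, 0, 0)

Answer: (2, 0, 0)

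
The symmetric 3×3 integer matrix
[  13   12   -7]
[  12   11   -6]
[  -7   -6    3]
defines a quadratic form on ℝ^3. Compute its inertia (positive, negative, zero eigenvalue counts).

step 0: pivot 13 → sign +
step 1: pivot -1/13 → sign −
step 2: pivot 2 → sign +
signature = (2, 1, 0)

Answer: (2, 1, 0)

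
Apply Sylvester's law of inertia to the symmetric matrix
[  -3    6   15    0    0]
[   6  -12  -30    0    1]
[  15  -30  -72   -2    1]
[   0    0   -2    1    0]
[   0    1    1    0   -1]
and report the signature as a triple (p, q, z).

Answer: (2, 3, 0)

Derivation:
step 0: pivot -3 → sign −
step 1: pivot 3 → sign +
step 2: pivot -1/3 → sign −
step 3: pivot 2 → sign +
step 4: pivot -1/2 → sign −
signature = (2, 3, 0)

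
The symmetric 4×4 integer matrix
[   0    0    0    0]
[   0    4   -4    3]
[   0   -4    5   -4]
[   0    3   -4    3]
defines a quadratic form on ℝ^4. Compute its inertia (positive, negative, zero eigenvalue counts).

Answer: (2, 1, 1)

Derivation:
step 0: pivot 4 → sign +
step 1: pivot 1 → sign +
step 2: pivot -1/4 → sign −
step 3: row/col 3 already zero → sign 0
signature = (2, 1, 1)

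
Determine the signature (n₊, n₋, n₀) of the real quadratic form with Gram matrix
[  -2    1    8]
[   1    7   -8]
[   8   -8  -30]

step 0: pivot -2 → sign −
step 1: pivot 15/2 → sign +
step 2: pivot -2/15 → sign −
signature = (1, 2, 0)

Answer: (1, 2, 0)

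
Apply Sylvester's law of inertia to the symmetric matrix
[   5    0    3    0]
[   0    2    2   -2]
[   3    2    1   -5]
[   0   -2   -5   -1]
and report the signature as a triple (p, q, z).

Answer: (3, 1, 0)

Derivation:
step 0: pivot 5 → sign +
step 1: pivot 2 → sign +
step 2: pivot -14/5 → sign −
step 3: pivot 3/14 → sign +
signature = (3, 1, 0)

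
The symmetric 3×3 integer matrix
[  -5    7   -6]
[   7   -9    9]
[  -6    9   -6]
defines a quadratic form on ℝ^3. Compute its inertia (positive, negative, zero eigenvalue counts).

Answer: (2, 1, 0)

Derivation:
step 0: pivot -5 → sign −
step 1: pivot 4/5 → sign +
step 2: pivot 3/4 → sign +
signature = (2, 1, 0)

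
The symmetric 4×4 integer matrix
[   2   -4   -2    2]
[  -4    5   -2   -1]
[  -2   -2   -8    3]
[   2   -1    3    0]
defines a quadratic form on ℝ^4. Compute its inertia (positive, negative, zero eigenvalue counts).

Answer: (3, 1, 0)

Derivation:
step 0: pivot 2 → sign +
step 1: pivot -3 → sign −
step 2: pivot 2 → sign +
step 3: pivot 1/2 → sign +
signature = (3, 1, 0)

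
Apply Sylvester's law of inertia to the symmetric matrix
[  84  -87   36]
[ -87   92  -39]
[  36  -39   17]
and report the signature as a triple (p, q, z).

step 0: pivot 84 → sign +
step 1: pivot 53/28 → sign +
step 2: pivot 1/53 → sign +
signature = (3, 0, 0)

Answer: (3, 0, 0)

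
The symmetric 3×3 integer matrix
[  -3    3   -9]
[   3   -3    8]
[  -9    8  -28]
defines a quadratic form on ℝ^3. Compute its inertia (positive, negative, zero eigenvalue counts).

step 0: pivot -3 → sign −
step 1: pivot -1 → sign −
step 2: pivot 1 → sign +
signature = (1, 2, 0)

Answer: (1, 2, 0)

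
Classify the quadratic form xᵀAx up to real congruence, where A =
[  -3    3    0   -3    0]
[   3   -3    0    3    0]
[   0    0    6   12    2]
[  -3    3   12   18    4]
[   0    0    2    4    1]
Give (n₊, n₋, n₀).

Answer: (2, 2, 1)

Derivation:
step 0: pivot -3 → sign −
step 1: pivot 6 → sign +
step 2: pivot -3 → sign −
step 3: pivot 1/3 → sign +
step 4: row/col 4 already zero → sign 0
signature = (2, 2, 1)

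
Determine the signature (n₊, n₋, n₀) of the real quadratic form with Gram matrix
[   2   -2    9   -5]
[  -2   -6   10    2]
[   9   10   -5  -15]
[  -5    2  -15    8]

step 0: pivot 2 → sign +
step 1: pivot -8 → sign −
step 2: pivot -3/8 → sign −
step 3: pivot -3 → sign −
signature = (1, 3, 0)

Answer: (1, 3, 0)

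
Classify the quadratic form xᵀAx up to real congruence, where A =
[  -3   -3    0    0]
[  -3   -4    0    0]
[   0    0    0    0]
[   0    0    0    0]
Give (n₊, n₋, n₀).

Answer: (0, 2, 2)

Derivation:
step 0: pivot -3 → sign −
step 1: pivot -1 → sign −
step 2: row/col 2 already zero → sign 0
step 3: row/col 3 already zero → sign 0
signature = (0, 2, 2)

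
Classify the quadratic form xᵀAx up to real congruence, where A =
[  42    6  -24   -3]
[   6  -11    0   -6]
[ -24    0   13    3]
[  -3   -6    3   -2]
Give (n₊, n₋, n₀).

step 0: pivot 42 → sign +
step 1: pivot -83/7 → sign −
step 2: pivot 23/83 → sign +
step 3: pivot 1/46 → sign +
signature = (3, 1, 0)

Answer: (3, 1, 0)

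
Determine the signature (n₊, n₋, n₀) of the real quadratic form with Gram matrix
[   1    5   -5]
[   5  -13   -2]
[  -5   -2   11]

Answer: (1, 2, 0)

Derivation:
step 0: pivot 1 → sign +
step 1: pivot -38 → sign −
step 2: pivot -3/38 → sign −
signature = (1, 2, 0)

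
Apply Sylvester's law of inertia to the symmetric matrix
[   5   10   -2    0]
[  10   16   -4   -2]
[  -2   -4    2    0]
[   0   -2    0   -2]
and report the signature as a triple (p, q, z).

Answer: (2, 2, 0)

Derivation:
step 0: pivot 5 → sign +
step 1: pivot -4 → sign −
step 2: pivot 6/5 → sign +
step 3: pivot -1 → sign −
signature = (2, 2, 0)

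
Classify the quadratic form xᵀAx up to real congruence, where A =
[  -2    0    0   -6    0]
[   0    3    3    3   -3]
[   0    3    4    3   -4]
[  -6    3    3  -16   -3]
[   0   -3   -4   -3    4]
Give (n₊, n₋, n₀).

Answer: (2, 2, 1)

Derivation:
step 0: pivot -2 → sign −
step 1: pivot 3 → sign +
step 2: pivot 1 → sign +
step 3: pivot -1 → sign −
step 4: row/col 4 already zero → sign 0
signature = (2, 2, 1)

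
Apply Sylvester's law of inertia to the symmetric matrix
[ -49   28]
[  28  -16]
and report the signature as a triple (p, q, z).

step 0: pivot -49 → sign −
step 1: row/col 1 already zero → sign 0
signature = (0, 1, 1)

Answer: (0, 1, 1)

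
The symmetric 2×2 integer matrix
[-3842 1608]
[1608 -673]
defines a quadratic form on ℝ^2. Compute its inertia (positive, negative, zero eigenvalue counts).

step 0: pivot -3842 → sign −
step 1: pivot -1/1921 → sign −
signature = (0, 2, 0)

Answer: (0, 2, 0)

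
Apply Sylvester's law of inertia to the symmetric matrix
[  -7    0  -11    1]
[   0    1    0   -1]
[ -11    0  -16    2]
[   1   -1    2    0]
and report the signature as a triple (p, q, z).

Answer: (2, 2, 0)

Derivation:
step 0: pivot -7 → sign −
step 1: pivot 1 → sign +
step 2: pivot 9/7 → sign +
step 3: pivot -1 → sign −
signature = (2, 2, 0)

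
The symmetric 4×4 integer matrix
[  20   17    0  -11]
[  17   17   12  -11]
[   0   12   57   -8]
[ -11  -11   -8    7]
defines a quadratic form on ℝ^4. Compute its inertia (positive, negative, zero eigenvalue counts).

Answer: (3, 1, 0)

Derivation:
step 0: pivot 20 → sign +
step 1: pivot 51/20 → sign +
step 2: pivot 9/17 → sign +
step 3: pivot -2/9 → sign −
signature = (3, 1, 0)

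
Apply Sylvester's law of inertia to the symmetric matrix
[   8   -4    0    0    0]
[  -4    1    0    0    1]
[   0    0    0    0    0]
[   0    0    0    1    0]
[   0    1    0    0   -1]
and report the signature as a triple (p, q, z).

Answer: (2, 1, 2)

Derivation:
step 0: pivot 8 → sign +
step 1: pivot -1 → sign −
step 2: pivot 1 → sign +
step 3: row/col 3 already zero → sign 0
step 4: row/col 4 already zero → sign 0
signature = (2, 1, 2)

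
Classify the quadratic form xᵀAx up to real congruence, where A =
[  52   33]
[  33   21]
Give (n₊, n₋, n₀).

Answer: (2, 0, 0)

Derivation:
step 0: pivot 52 → sign +
step 1: pivot 3/52 → sign +
signature = (2, 0, 0)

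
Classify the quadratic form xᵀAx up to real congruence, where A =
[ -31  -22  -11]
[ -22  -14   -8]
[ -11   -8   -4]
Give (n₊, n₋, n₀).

Answer: (1, 2, 0)

Derivation:
step 0: pivot -31 → sign −
step 1: pivot 50/31 → sign +
step 2: pivot -3/25 → sign −
signature = (1, 2, 0)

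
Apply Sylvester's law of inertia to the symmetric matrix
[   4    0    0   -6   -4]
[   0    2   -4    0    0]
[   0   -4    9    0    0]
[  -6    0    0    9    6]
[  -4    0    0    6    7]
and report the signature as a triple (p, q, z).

Answer: (4, 0, 1)

Derivation:
step 0: pivot 4 → sign +
step 1: pivot 2 → sign +
step 2: pivot 1 → sign +
step 3: pivot 3 → sign +
step 4: row/col 4 already zero → sign 0
signature = (4, 0, 1)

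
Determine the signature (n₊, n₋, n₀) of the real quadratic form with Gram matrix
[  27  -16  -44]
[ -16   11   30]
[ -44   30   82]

Answer: (3, 0, 0)

Derivation:
step 0: pivot 27 → sign +
step 1: pivot 41/27 → sign +
step 2: pivot 6/41 → sign +
signature = (3, 0, 0)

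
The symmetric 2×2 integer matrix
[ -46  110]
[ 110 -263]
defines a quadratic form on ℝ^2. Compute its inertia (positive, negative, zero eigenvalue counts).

Answer: (1, 1, 0)

Derivation:
step 0: pivot -46 → sign −
step 1: pivot 1/23 → sign +
signature = (1, 1, 0)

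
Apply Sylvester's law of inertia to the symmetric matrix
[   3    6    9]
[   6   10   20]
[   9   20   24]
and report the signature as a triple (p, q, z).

Answer: (1, 2, 0)

Derivation:
step 0: pivot 3 → sign +
step 1: pivot -2 → sign −
step 2: pivot -1 → sign −
signature = (1, 2, 0)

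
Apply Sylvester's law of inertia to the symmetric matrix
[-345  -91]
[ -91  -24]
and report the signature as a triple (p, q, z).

step 0: pivot -345 → sign −
step 1: pivot 1/345 → sign +
signature = (1, 1, 0)

Answer: (1, 1, 0)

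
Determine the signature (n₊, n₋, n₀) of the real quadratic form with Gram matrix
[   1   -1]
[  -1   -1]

step 0: pivot 1 → sign +
step 1: pivot -2 → sign −
signature = (1, 1, 0)

Answer: (1, 1, 0)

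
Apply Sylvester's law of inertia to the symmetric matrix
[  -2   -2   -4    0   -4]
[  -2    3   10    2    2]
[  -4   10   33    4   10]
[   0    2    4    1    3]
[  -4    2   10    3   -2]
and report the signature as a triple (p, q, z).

step 0: pivot -2 → sign −
step 1: pivot 5 → sign +
step 2: pivot 9/5 → sign +
step 3: pivot -11/9 → sign −
step 4: pivot 3/11 → sign +
signature = (3, 2, 0)

Answer: (3, 2, 0)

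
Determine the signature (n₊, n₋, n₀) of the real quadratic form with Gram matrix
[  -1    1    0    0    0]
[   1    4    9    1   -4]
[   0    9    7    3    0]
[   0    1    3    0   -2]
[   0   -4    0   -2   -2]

Answer: (2, 3, 0)

Derivation:
step 0: pivot -1 → sign −
step 1: pivot 5 → sign +
step 2: pivot -46/5 → sign −
step 3: pivot -1/23 → sign −
step 4: pivot 2 → sign +
signature = (2, 3, 0)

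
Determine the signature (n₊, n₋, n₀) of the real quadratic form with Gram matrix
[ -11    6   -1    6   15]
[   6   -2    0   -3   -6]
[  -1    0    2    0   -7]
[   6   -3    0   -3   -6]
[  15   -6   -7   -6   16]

step 0: pivot -11 → sign −
step 1: pivot 14/11 → sign +
step 2: pivot 13/7 → sign +
step 3: pivot 3/26 → sign +
step 4: pivot 3 → sign +
signature = (4, 1, 0)

Answer: (4, 1, 0)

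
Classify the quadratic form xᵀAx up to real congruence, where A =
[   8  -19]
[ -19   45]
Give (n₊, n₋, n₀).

Answer: (1, 1, 0)

Derivation:
step 0: pivot 8 → sign +
step 1: pivot -1/8 → sign −
signature = (1, 1, 0)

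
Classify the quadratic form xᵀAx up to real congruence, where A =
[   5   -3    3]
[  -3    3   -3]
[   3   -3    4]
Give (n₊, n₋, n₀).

step 0: pivot 5 → sign +
step 1: pivot 6/5 → sign +
step 2: pivot 1 → sign +
signature = (3, 0, 0)

Answer: (3, 0, 0)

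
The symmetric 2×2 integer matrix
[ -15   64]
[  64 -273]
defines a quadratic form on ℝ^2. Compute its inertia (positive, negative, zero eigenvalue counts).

step 0: pivot -15 → sign −
step 1: pivot 1/15 → sign +
signature = (1, 1, 0)

Answer: (1, 1, 0)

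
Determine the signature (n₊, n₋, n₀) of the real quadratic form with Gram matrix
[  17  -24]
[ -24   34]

Answer: (2, 0, 0)

Derivation:
step 0: pivot 17 → sign +
step 1: pivot 2/17 → sign +
signature = (2, 0, 0)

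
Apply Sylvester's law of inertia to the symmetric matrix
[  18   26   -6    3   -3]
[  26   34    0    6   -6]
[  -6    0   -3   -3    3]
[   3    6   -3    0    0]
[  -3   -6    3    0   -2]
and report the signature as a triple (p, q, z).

step 0: pivot 18 → sign +
step 1: pivot -32/9 → sign −
step 2: pivot 129/8 → sign +
step 3: pivot 3/172 → sign +
step 4: pivot -2 → sign −
signature = (3, 2, 0)

Answer: (3, 2, 0)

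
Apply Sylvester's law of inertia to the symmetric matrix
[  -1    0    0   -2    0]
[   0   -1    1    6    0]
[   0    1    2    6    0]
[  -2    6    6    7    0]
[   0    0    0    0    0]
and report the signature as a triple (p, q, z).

step 0: pivot -1 → sign −
step 1: pivot -1 → sign −
step 2: pivot 3 → sign +
step 3: pivot -1 → sign −
step 4: row/col 4 already zero → sign 0
signature = (1, 3, 1)

Answer: (1, 3, 1)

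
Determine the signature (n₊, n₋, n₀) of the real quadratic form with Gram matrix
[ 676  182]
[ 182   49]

Answer: (1, 0, 1)

Derivation:
step 0: pivot 676 → sign +
step 1: row/col 1 already zero → sign 0
signature = (1, 0, 1)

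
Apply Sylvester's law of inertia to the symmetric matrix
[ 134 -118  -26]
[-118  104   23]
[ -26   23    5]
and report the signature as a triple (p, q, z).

step 0: pivot 134 → sign +
step 1: pivot 6/67 → sign +
step 2: pivot -1/6 → sign −
signature = (2, 1, 0)

Answer: (2, 1, 0)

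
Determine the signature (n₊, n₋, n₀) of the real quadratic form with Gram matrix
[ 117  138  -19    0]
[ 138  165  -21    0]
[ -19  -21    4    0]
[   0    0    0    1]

step 0: pivot 117 → sign +
step 1: pivot 29/13 → sign +
step 2: pivot 2/87 → sign +
step 3: pivot 1 → sign +
signature = (4, 0, 0)

Answer: (4, 0, 0)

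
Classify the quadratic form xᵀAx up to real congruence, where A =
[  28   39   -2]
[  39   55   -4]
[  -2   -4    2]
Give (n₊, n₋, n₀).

step 0: pivot 28 → sign +
step 1: pivot 19/28 → sign +
step 2: pivot -6/19 → sign −
signature = (2, 1, 0)

Answer: (2, 1, 0)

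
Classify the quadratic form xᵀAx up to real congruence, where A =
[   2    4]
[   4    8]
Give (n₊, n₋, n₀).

Answer: (1, 0, 1)

Derivation:
step 0: pivot 2 → sign +
step 1: row/col 1 already zero → sign 0
signature = (1, 0, 1)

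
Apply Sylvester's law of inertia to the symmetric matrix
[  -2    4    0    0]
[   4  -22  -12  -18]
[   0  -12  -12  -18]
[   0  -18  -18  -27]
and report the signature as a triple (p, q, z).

Answer: (0, 3, 1)

Derivation:
step 0: pivot -2 → sign −
step 1: pivot -14 → sign −
step 2: pivot -12/7 → sign −
step 3: row/col 3 already zero → sign 0
signature = (0, 3, 1)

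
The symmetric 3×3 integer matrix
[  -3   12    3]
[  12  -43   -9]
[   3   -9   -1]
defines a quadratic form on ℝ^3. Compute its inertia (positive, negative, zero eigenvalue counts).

Answer: (2, 1, 0)

Derivation:
step 0: pivot -3 → sign −
step 1: pivot 5 → sign +
step 2: pivot 1/5 → sign +
signature = (2, 1, 0)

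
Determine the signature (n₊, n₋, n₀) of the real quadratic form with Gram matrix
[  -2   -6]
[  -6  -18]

step 0: pivot -2 → sign −
step 1: row/col 1 already zero → sign 0
signature = (0, 1, 1)

Answer: (0, 1, 1)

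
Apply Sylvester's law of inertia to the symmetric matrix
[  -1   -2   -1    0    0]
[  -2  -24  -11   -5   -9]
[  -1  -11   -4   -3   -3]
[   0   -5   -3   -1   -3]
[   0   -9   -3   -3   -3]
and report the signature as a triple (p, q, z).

step 0: pivot -1 → sign −
step 1: pivot -20 → sign −
step 2: pivot 21/20 → sign +
step 3: pivot -2/7 → sign −
step 4: row/col 4 already zero → sign 0
signature = (1, 3, 1)

Answer: (1, 3, 1)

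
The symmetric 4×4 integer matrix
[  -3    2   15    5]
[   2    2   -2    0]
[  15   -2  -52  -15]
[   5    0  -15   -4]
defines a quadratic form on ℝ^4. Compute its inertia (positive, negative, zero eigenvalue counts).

step 0: pivot -3 → sign −
step 1: pivot 10/3 → sign +
step 2: pivot 19/5 → sign +
step 3: pivot -1/19 → sign −
signature = (2, 2, 0)

Answer: (2, 2, 0)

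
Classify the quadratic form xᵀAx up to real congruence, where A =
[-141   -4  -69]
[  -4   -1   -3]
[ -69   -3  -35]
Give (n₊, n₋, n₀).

Answer: (0, 3, 0)

Derivation:
step 0: pivot -141 → sign −
step 1: pivot -125/141 → sign −
step 2: pivot -1/125 → sign −
signature = (0, 3, 0)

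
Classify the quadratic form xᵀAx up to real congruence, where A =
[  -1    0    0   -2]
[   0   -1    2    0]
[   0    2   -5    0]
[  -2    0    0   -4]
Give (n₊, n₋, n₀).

Answer: (0, 3, 1)

Derivation:
step 0: pivot -1 → sign −
step 1: pivot -1 → sign −
step 2: pivot -1 → sign −
step 3: row/col 3 already zero → sign 0
signature = (0, 3, 1)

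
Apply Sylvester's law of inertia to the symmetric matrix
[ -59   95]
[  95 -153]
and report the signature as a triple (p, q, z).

Answer: (0, 2, 0)

Derivation:
step 0: pivot -59 → sign −
step 1: pivot -2/59 → sign −
signature = (0, 2, 0)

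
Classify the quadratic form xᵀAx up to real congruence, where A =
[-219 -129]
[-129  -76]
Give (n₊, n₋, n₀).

Answer: (0, 2, 0)

Derivation:
step 0: pivot -219 → sign −
step 1: pivot -1/73 → sign −
signature = (0, 2, 0)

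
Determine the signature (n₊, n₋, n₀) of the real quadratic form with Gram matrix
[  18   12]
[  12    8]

Answer: (1, 0, 1)

Derivation:
step 0: pivot 18 → sign +
step 1: row/col 1 already zero → sign 0
signature = (1, 0, 1)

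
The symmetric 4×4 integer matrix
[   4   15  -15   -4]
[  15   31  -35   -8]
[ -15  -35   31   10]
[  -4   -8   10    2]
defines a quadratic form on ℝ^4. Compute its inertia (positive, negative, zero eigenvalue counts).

Answer: (2, 2, 0)

Derivation:
step 0: pivot 4 → sign +
step 1: pivot -101/4 → sign −
step 2: pivot -744/101 → sign −
step 3: pivot 3/62 → sign +
signature = (2, 2, 0)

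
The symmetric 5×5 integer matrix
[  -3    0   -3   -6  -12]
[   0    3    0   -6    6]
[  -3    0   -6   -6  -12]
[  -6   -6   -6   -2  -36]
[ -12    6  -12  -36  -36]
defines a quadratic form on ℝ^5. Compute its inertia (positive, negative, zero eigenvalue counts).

step 0: pivot -3 → sign −
step 1: pivot 3 → sign +
step 2: pivot -3 → sign −
step 3: pivot -2 → sign −
step 4: row/col 4 already zero → sign 0
signature = (1, 3, 1)

Answer: (1, 3, 1)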